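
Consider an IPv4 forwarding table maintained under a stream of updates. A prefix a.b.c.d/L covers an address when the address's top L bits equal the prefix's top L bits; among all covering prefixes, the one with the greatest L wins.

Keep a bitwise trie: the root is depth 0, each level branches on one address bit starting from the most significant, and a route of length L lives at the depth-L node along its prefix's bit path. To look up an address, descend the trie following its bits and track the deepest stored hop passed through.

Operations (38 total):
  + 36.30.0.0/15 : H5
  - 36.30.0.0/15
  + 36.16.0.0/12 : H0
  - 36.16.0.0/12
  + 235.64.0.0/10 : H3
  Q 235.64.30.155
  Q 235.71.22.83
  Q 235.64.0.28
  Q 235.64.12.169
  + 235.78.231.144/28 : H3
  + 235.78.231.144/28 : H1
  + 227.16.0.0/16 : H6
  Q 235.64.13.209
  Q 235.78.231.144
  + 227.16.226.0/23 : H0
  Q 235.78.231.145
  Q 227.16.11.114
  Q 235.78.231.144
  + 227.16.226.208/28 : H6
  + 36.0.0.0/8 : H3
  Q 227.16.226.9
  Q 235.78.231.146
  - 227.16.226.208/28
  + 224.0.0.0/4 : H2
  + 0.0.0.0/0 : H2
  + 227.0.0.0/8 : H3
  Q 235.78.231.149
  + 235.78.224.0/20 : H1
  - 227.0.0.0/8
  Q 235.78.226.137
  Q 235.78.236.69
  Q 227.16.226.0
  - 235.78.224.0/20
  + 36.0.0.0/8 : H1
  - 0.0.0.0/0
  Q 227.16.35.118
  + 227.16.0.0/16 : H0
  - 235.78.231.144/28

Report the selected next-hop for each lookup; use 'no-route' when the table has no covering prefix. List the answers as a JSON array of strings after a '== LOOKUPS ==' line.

Trace:
  add 36.30.0.0/15 -> H5 at depth 15
  del 36.30.0.0/15 (clear depth 15)
  add 36.16.0.0/12 -> H0 at depth 12
  del 36.16.0.0/12 (clear depth 12)
  add 235.64.0.0/10 -> H3 at depth 10
  Q 235.64.30.155: descend 1110101101 ; hops seen [H3] ; pick H3
  Q 235.71.22.83: descend 1110101101 ; hops seen [H3] ; pick H3
  Q 235.64.0.28: descend 1110101101 ; hops seen [H3] ; pick H3
  Q 235.64.12.169: descend 1110101101 ; hops seen [H3] ; pick H3
  add 235.78.231.144/28 -> H3 at depth 28
  add 235.78.231.144/28 -> H1 at depth 28
  add 227.16.0.0/16 -> H6 at depth 16
  Q 235.64.13.209: descend 111010110100 ; hops seen [H3] ; pick H3
  Q 235.78.231.144: descend 1110101101001110111001111001 ; hops seen [H3,H1] ; pick H1
  add 227.16.226.0/23 -> H0 at depth 23
  Q 235.78.231.145: descend 1110101101001110111001111001 ; hops seen [H3,H1] ; pick H1
  Q 227.16.11.114: descend 1110001100010000 ; hops seen [H6] ; pick H6
  Q 235.78.231.144: descend 1110101101001110111001111001 ; hops seen [H3,H1] ; pick H1
  add 227.16.226.208/28 -> H6 at depth 28
  add 36.0.0.0/8 -> H3 at depth 8
  Q 227.16.226.9: descend 111000110001000011100010 ; hops seen [H6,H0] ; pick H0
  Q 235.78.231.146: descend 1110101101001110111001111001 ; hops seen [H3,H1] ; pick H1
  del 227.16.226.208/28 (clear depth 28)
  add 224.0.0.0/4 -> H2 at depth 4
  add 0.0.0.0/0 -> H2 at depth 0
  add 227.0.0.0/8 -> H3 at depth 8
  Q 235.78.231.149: descend 1110101101001110111001111001 ; hops seen [H2,H2,H3,H1] ; pick H1
  add 235.78.224.0/20 -> H1 at depth 20
  del 227.0.0.0/8 (clear depth 8)
  Q 235.78.226.137: descend 111010110100111011100 ; hops seen [H2,H2,H3,H1] ; pick H1
  Q 235.78.236.69: descend 11101011010011101110 ; hops seen [H2,H2,H3,H1] ; pick H1
  Q 227.16.226.0: descend 111000110001000011100010 ; hops seen [H2,H2,H6,H0] ; pick H0
  del 235.78.224.0/20 (clear depth 20)
  add 36.0.0.0/8 -> H1 at depth 8
  del 0.0.0.0/0 (clear depth 0)
  Q 227.16.35.118: descend 1110001100010000 ; hops seen [H2,H6] ; pick H6
  add 227.16.0.0/16 -> H0 at depth 16
  del 235.78.231.144/28 (clear depth 28)

== LOOKUPS ==
["H3","H3","H3","H3","H3","H1","H1","H6","H1","H0","H1","H1","H1","H1","H0","H6"]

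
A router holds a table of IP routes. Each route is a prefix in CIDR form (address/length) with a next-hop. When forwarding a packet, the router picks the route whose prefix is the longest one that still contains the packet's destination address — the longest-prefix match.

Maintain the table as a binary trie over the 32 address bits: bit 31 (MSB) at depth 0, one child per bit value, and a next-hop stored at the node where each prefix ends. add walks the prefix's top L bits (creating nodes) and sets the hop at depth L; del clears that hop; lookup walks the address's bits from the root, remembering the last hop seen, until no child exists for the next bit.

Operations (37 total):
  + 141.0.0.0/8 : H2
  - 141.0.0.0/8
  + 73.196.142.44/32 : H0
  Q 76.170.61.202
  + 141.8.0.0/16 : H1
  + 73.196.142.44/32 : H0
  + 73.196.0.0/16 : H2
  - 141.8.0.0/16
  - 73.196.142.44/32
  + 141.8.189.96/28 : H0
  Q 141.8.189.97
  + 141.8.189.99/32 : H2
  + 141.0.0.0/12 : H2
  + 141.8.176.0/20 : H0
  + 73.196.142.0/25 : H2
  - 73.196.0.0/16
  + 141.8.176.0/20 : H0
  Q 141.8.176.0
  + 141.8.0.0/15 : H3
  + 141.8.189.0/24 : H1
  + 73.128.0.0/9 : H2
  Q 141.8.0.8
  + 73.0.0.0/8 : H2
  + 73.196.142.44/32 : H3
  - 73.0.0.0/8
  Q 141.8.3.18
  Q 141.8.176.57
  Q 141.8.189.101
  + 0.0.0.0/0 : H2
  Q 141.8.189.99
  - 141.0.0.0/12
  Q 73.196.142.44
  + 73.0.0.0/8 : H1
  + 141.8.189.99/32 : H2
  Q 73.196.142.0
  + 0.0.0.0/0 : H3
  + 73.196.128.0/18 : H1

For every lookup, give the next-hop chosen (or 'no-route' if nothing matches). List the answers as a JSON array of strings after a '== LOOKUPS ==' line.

Trace:
  add 141.0.0.0/8 -> H2 at depth 8
  - 141.0.0.0/8 clear@8
  add 73.196.142.44/32 -> H0 at depth 32
  Q 76.170.61.202: descend 01001 ; hops seen [∅] ; pick no-route
  add 141.8.0.0/16 -> H1 at depth 16
  add 73.196.142.44/32 -> H0 at depth 32
  add 73.196.0.0/16 -> H2 at depth 16
  - 141.8.0.0/16 clear@16
  - 73.196.142.44/32 clear@32
  add 141.8.189.96/28 -> H0 at depth 28
  Q 141.8.189.97: descend 1000110100001000101111010110 ; hops seen [H0] ; pick H0
  add 141.8.189.99/32 -> H2 at depth 32
  add 141.0.0.0/12 -> H2 at depth 12
  add 141.8.176.0/20 -> H0 at depth 20
  add 73.196.142.0/25 -> H2 at depth 25
  - 73.196.0.0/16 clear@16
  add 141.8.176.0/20 -> H0 at depth 20
  Q 141.8.176.0: descend 10001101000010001011 ; hops seen [H2,H0] ; pick H0
  add 141.8.0.0/15 -> H3 at depth 15
  add 141.8.189.0/24 -> H1 at depth 24
  add 73.128.0.0/9 -> H2 at depth 9
  Q 141.8.0.8: descend 1000110100001000 ; hops seen [H2,H3] ; pick H3
  add 73.0.0.0/8 -> H2 at depth 8
  add 73.196.142.44/32 -> H3 at depth 32
  - 73.0.0.0/8 clear@8
  Q 141.8.3.18: descend 1000110100001000 ; hops seen [H2,H3] ; pick H3
  Q 141.8.176.57: descend 10001101000010001011 ; hops seen [H2,H3,H0] ; pick H0
  Q 141.8.189.101: descend 10001101000010001011110101100 ; hops seen [H2,H3,H0,H1,H0] ; pick H0
  add 0.0.0.0/0 -> H2 at depth 0
  Q 141.8.189.99: descend 10001101000010001011110101100011 ; hops seen [H2,H2,H3,H0,H1,H0,H2] ; pick H2
  - 141.0.0.0/12 clear@12
  Q 73.196.142.44: descend 01001001110001001000111000101100 ; hops seen [H2,H2,H2,H3] ; pick H3
  add 73.0.0.0/8 -> H1 at depth 8
  add 141.8.189.99/32 -> H2 at depth 32
  Q 73.196.142.0: descend 01001001110001001000111000 ; hops seen [H2,H1,H2,H2] ; pick H2
  add 0.0.0.0/0 -> H3 at depth 0
  add 73.196.128.0/18 -> H1 at depth 18

== LOOKUPS ==
["no-route","H0","H0","H3","H3","H0","H0","H2","H3","H2"]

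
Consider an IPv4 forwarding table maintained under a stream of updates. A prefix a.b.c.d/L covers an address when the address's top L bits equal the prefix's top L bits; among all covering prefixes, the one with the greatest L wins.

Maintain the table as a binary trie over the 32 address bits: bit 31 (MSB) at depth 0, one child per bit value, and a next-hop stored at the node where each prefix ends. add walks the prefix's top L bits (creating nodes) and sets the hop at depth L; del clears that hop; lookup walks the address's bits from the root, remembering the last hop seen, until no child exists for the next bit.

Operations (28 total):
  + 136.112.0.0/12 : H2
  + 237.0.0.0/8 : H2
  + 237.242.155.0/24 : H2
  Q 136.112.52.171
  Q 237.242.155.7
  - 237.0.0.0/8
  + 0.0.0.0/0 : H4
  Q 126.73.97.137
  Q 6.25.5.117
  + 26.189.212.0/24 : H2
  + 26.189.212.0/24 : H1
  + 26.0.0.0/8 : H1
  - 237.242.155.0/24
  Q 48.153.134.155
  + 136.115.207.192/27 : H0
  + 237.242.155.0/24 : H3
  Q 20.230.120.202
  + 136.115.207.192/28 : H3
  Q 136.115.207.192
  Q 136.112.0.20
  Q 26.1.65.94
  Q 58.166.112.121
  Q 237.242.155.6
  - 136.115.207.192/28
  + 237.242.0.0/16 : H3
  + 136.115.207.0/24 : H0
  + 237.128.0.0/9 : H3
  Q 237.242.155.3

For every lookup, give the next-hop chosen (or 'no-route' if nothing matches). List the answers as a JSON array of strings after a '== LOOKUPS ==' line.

Apply in order:
  add 136.112.0.0/12 -> H2 at depth 12
  add 237.0.0.0/8 -> H2 at depth 8
  add 237.242.155.0/24 -> H2 at depth 24
  Q 136.112.52.171: descend 100010000111 ; hops seen [H2] ; pick H2
  Q 237.242.155.7: descend 111011011111001010011011 ; hops seen [H2,H2] ; pick H2
  - 237.0.0.0/8 clear@8
  add 0.0.0.0/0 -> H4 at depth 0
  Q 126.73.97.137: descend ε ; hops seen [H4] ; pick H4
  Q 6.25.5.117: descend ε ; hops seen [H4] ; pick H4
  add 26.189.212.0/24 -> H2 at depth 24
  add 26.189.212.0/24 -> H1 at depth 24
  add 26.0.0.0/8 -> H1 at depth 8
  - 237.242.155.0/24 clear@24
  Q 48.153.134.155: descend 00 ; hops seen [H4] ; pick H4
  add 136.115.207.192/27 -> H0 at depth 27
  add 237.242.155.0/24 -> H3 at depth 24
  Q 20.230.120.202: descend 0001 ; hops seen [H4] ; pick H4
  add 136.115.207.192/28 -> H3 at depth 28
  Q 136.115.207.192: descend 1000100001110011110011111100 ; hops seen [H4,H2,H0,H3] ; pick H3
  Q 136.112.0.20: descend 10001000011100 ; hops seen [H4,H2] ; pick H2
  Q 26.1.65.94: descend 00011010 ; hops seen [H4,H1] ; pick H1
  Q 58.166.112.121: descend 00 ; hops seen [H4] ; pick H4
  Q 237.242.155.6: descend 111011011111001010011011 ; hops seen [H4,H3] ; pick H3
  - 136.115.207.192/28 clear@28
  add 237.242.0.0/16 -> H3 at depth 16
  add 136.115.207.0/24 -> H0 at depth 24
  add 237.128.0.0/9 -> H3 at depth 9
  Q 237.242.155.3: descend 111011011111001010011011 ; hops seen [H4,H3,H3,H3] ; pick H3

== LOOKUPS ==
["H2","H2","H4","H4","H4","H4","H3","H2","H1","H4","H3","H3"]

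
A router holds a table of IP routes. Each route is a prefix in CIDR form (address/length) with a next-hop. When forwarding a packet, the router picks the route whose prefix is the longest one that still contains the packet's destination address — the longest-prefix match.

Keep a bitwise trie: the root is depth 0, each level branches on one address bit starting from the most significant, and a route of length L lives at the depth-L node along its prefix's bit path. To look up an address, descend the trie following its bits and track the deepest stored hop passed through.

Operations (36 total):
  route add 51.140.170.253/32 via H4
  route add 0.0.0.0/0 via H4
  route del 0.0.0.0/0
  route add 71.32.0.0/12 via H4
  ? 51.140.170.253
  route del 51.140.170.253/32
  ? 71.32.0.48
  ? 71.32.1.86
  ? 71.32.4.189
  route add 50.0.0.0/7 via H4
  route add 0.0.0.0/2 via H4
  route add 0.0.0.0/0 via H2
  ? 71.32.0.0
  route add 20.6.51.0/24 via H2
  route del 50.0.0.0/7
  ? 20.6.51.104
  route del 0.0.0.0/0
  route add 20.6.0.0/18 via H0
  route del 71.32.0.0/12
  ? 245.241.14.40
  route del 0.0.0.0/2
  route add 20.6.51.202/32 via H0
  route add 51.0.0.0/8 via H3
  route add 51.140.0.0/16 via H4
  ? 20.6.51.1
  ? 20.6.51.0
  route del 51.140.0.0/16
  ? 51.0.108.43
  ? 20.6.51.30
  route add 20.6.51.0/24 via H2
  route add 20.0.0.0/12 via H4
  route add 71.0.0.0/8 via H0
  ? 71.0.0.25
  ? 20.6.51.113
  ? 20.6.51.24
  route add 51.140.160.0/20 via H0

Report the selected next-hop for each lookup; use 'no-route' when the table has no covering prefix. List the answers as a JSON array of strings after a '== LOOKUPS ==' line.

Trace:
  + 51.140.170.253/32 (H4) depth=32
  + 0.0.0.0/0 (H4) depth=0
  - 0.0.0.0/0 clear@0
  + 71.32.0.0/12 (H4) depth=12
  ? 51.140.170.253  path d0:-→d1:-→d2:-→d3:-→d4:-→d5:-→d6:-→d7:-→d8:-→d9:-→d10:-→d11:-→d12:-→d13:-→d14:-→d15:-→d16:-→d17:-→d18:-→d19:-→d20:-→d21:-→d22:-→d23:-→d24:-→d25:-→d26:-→d27:-→d28:-→d29:-→d30:-→d31:-→d32:H4  best=H4
  - 51.140.170.253/32 clear@32
  ? 71.32.0.48  path d0:-→d1:-→d2:-→d3:-→d4:-→d5:-→d6:-→d7:-→d8:-→d9:-→d10:-→d11:-→d12:H4  best=H4
  ? 71.32.1.86  path d0:-→d1:-→d2:-→d3:-→d4:-→d5:-→d6:-→d7:-→d8:-→d9:-→d10:-→d11:-→d12:H4  best=H4
  ? 71.32.4.189  path d0:-→d1:-→d2:-→d3:-→d4:-→d5:-→d6:-→d7:-→d8:-→d9:-→d10:-→d11:-→d12:H4  best=H4
  + 50.0.0.0/7 (H4) depth=7
  + 0.0.0.0/2 (H4) depth=2
  + 0.0.0.0/0 (H2) depth=0
  ? 71.32.0.0  path d0:H2→d1:-→d2:-→d3:-→d4:-→d5:-→d6:-→d7:-→d8:-→d9:-→d10:-→d11:-→d12:H4  best=H4
  + 20.6.51.0/24 (H2) depth=24
  - 50.0.0.0/7 clear@7
  ? 20.6.51.104  path d0:H2→d1:-→d2:H4→d3:-→d4:-→d5:-→d6:-→d7:-→d8:-→d9:-→d10:-→d11:-→d12:-→d13:-→d14:-→d15:-→d16:-→d17:-→d18:-→d19:-→d20:-→d21:-→d22:-→d23:-→d24:H2  best=H2
  - 0.0.0.0/0 clear@0
  + 20.6.0.0/18 (H0) depth=18
  - 71.32.0.0/12 clear@12
  ? 245.241.14.40  path d0:-  best=no-route
  - 0.0.0.0/2 clear@2
  + 20.6.51.202/32 (H0) depth=32
  + 51.0.0.0/8 (H3) depth=8
  + 51.140.0.0/16 (H4) depth=16
  ? 20.6.51.1  path d0:-→d1:-→d2:-→d3:-→d4:-→d5:-→d6:-→d7:-→d8:-→d9:-→d10:-→d11:-→d12:-→d13:-→d14:-→d15:-→d16:-→d17:-→d18:H0→d19:-→d20:-→d21:-→d22:-→d23:-→d24:H2  best=H2
  ? 20.6.51.0  path d0:-→d1:-→d2:-→d3:-→d4:-→d5:-→d6:-→d7:-→d8:-→d9:-→d10:-→d11:-→d12:-→d13:-→d14:-→d15:-→d16:-→d17:-→d18:H0→d19:-→d20:-→d21:-→d22:-→d23:-→d24:H2  best=H2
  - 51.140.0.0/16 clear@16
  ? 51.0.108.43  path d0:-→d1:-→d2:-→d3:-→d4:-→d5:-→d6:-→d7:-→d8:H3  best=H3
  ? 20.6.51.30  path d0:-→d1:-→d2:-→d3:-→d4:-→d5:-→d6:-→d7:-→d8:-→d9:-→d10:-→d11:-→d12:-→d13:-→d14:-→d15:-→d16:-→d17:-→d18:H0→d19:-→d20:-→d21:-→d22:-→d23:-→d24:H2  best=H2
  + 20.6.51.0/24 (H2) depth=24
  + 20.0.0.0/12 (H4) depth=12
  + 71.0.0.0/8 (H0) depth=8
  ? 71.0.0.25  path d0:-→d1:-→d2:-→d3:-→d4:-→d5:-→d6:-→d7:-→d8:H0→d9:-→d10:-  best=H0
  ? 20.6.51.113  path d0:-→d1:-→d2:-→d3:-→d4:-→d5:-→d6:-→d7:-→d8:-→d9:-→d10:-→d11:-→d12:H4→d13:-→d14:-→d15:-→d16:-→d17:-→d18:H0→d19:-→d20:-→d21:-→d22:-→d23:-→d24:H2  best=H2
  ? 20.6.51.24  path d0:-→d1:-→d2:-→d3:-→d4:-→d5:-→d6:-→d7:-→d8:-→d9:-→d10:-→d11:-→d12:H4→d13:-→d14:-→d15:-→d16:-→d17:-→d18:H0→d19:-→d20:-→d21:-→d22:-→d23:-→d24:H2  best=H2
  + 51.140.160.0/20 (H0) depth=20

== LOOKUPS ==
["H4","H4","H4","H4","H4","H2","no-route","H2","H2","H3","H2","H0","H2","H2"]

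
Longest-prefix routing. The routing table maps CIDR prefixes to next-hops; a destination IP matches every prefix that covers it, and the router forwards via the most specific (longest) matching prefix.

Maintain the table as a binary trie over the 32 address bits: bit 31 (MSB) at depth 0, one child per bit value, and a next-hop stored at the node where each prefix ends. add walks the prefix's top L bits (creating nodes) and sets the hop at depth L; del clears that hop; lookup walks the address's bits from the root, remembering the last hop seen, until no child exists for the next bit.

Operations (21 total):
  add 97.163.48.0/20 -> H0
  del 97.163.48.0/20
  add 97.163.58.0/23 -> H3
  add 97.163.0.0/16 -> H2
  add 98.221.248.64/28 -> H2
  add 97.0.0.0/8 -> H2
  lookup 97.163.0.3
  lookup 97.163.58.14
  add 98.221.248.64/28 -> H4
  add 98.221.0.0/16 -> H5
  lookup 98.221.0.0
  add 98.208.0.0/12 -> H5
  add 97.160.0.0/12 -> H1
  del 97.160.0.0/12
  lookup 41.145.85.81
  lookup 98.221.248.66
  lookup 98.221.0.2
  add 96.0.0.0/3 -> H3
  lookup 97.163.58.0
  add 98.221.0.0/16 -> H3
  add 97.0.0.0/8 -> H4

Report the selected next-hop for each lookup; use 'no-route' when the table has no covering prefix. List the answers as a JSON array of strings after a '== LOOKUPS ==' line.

Apply in order:
  + 97.163.48.0/20 (H0) depth=20
  del 97.163.48.0/20 (clear depth 20)
  + 97.163.58.0/23 (H3) depth=23
  + 97.163.0.0/16 (H2) depth=16
  + 98.221.248.64/28 (H2) depth=28
  + 97.0.0.0/8 (H2) depth=8
  lookup 97.163.0.3: bits 011000011010001100 walk d0:-→d1:-→d2:-→d3:-→d4:-→d5:-→d6:-→d7:-→d8:H2→d9:-→d10:-→d11:-→d12:-→d13:-→d14:-→d15:-→d16:H2→d17:-→d18:- -> H2
  lookup 97.163.58.14: bits 01100001101000110011101 walk d0:-→d1:-→d2:-→d3:-→d4:-→d5:-→d6:-→d7:-→d8:H2→d9:-→d10:-→d11:-→d12:-→d13:-→d14:-→d15:-→d16:H2→d17:-→d18:-→d19:-→d20:-→d21:-→d22:-→d23:H3 -> H3
  + 98.221.248.64/28 (H4) depth=28
  + 98.221.0.0/16 (H5) depth=16
  lookup 98.221.0.0: bits 0110001011011101 walk d0:-→d1:-→d2:-→d3:-→d4:-→d5:-→d6:-→d7:-→d8:-→d9:-→d10:-→d11:-→d12:-→d13:-→d14:-→d15:-→d16:H5 -> H5
  + 98.208.0.0/12 (H5) depth=12
  + 97.160.0.0/12 (H1) depth=12
  del 97.160.0.0/12 (clear depth 12)
  lookup 41.145.85.81: bits 0 walk d0:-→d1:- -> no-route
  lookup 98.221.248.66: bits 0110001011011101111110000100 walk d0:-→d1:-→d2:-→d3:-→d4:-→d5:-→d6:-→d7:-→d8:-→d9:-→d10:-→d11:-→d12:H5→d13:-→d14:-→d15:-→d16:H5→d17:-→d18:-→d19:-→d20:-→d21:-→d22:-→d23:-→d24:-→d25:-→d26:-→d27:-→d28:H4 -> H4
  lookup 98.221.0.2: bits 0110001011011101 walk d0:-→d1:-→d2:-→d3:-→d4:-→d5:-→d6:-→d7:-→d8:-→d9:-→d10:-→d11:-→d12:H5→d13:-→d14:-→d15:-→d16:H5 -> H5
  + 96.0.0.0/3 (H3) depth=3
  lookup 97.163.58.0: bits 01100001101000110011101 walk d0:-→d1:-→d2:-→d3:H3→d4:-→d5:-→d6:-→d7:-→d8:H2→d9:-→d10:-→d11:-→d12:-→d13:-→d14:-→d15:-→d16:H2→d17:-→d18:-→d19:-→d20:-→d21:-→d22:-→d23:H3 -> H3
  + 98.221.0.0/16 (H3) depth=16
  + 97.0.0.0/8 (H4) depth=8

== LOOKUPS ==
["H2","H3","H5","no-route","H4","H5","H3"]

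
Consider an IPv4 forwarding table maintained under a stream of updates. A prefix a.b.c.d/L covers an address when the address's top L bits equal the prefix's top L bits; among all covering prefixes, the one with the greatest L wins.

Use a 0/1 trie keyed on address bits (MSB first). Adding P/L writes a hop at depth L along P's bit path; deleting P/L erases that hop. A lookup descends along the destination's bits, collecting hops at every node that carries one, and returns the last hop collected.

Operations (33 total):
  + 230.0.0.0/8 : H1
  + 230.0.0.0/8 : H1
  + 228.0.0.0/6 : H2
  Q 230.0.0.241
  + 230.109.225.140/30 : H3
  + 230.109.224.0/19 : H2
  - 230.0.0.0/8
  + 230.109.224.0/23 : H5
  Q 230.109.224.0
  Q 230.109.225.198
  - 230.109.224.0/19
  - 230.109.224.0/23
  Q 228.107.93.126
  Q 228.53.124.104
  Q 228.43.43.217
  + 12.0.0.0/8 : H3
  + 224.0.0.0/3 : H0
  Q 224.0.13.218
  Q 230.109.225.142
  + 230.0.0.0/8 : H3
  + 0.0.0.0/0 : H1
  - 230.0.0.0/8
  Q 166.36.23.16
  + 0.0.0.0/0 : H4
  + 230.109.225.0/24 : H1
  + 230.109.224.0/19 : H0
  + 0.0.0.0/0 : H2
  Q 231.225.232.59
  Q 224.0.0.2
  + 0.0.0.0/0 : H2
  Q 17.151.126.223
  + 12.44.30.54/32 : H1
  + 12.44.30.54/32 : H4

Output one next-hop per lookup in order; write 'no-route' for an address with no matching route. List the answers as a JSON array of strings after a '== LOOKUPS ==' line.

Process each operation:
  + 230.0.0.0/8 (H1) depth=8
  + 230.0.0.0/8 (H1) depth=8
  + 228.0.0.0/6 (H2) depth=6
  ? 230.0.0.241  path d0:-→d1:-→d2:-→d3:-→d4:-→d5:-→d6:H2→d7:-→d8:H1  best=H1
  + 230.109.225.140/30 (H3) depth=30
  + 230.109.224.0/19 (H2) depth=19
  del 230.0.0.0/8 (clear depth 8)
  + 230.109.224.0/23 (H5) depth=23
  ? 230.109.224.0  path d0:-→d1:-→d2:-→d3:-→d4:-→d5:-→d6:H2→d7:-→d8:-→d9:-→d10:-→d11:-→d12:-→d13:-→d14:-→d15:-→d16:-→d17:-→d18:-→d19:H2→d20:-→d21:-→d22:-→d23:H5  best=H5
  ? 230.109.225.198  path d0:-→d1:-→d2:-→d3:-→d4:-→d5:-→d6:H2→d7:-→d8:-→d9:-→d10:-→d11:-→d12:-→d13:-→d14:-→d15:-→d16:-→d17:-→d18:-→d19:H2→d20:-→d21:-→d22:-→d23:H5→d24:-→d25:-  best=H5
  del 230.109.224.0/19 (clear depth 19)
  del 230.109.224.0/23 (clear depth 23)
  ? 228.107.93.126  path d0:-→d1:-→d2:-→d3:-→d4:-→d5:-→d6:H2  best=H2
  ? 228.53.124.104  path d0:-→d1:-→d2:-→d3:-→d4:-→d5:-→d6:H2  best=H2
  ? 228.43.43.217  path d0:-→d1:-→d2:-→d3:-→d4:-→d5:-→d6:H2  best=H2
  + 12.0.0.0/8 (H3) depth=8
  + 224.0.0.0/3 (H0) depth=3
  ? 224.0.13.218  path d0:-→d1:-→d2:-→d3:H0→d4:-→d5:-  best=H0
  ? 230.109.225.142  path d0:-→d1:-→d2:-→d3:H0→d4:-→d5:-→d6:H2→d7:-→d8:-→d9:-→d10:-→d11:-→d12:-→d13:-→d14:-→d15:-→d16:-→d17:-→d18:-→d19:-→d20:-→d21:-→d22:-→d23:-→d24:-→d25:-→d26:-→d27:-→d28:-→d29:-→d30:H3  best=H3
  + 230.0.0.0/8 (H3) depth=8
  + 0.0.0.0/0 (H1) depth=0
  del 230.0.0.0/8 (clear depth 8)
  ? 166.36.23.16  path d0:H1→d1:-  best=H1
  + 0.0.0.0/0 (H4) depth=0
  + 230.109.225.0/24 (H1) depth=24
  + 230.109.224.0/19 (H0) depth=19
  + 0.0.0.0/0 (H2) depth=0
  ? 231.225.232.59  path d0:H2→d1:-→d2:-→d3:H0→d4:-→d5:-→d6:H2→d7:-  best=H2
  ? 224.0.0.2  path d0:H2→d1:-→d2:-→d3:H0→d4:-→d5:-  best=H0
  + 0.0.0.0/0 (H2) depth=0
  ? 17.151.126.223  path d0:H2→d1:-→d2:-→d3:-  best=H2
  + 12.44.30.54/32 (H1) depth=32
  + 12.44.30.54/32 (H4) depth=32

== LOOKUPS ==
["H1","H5","H5","H2","H2","H2","H0","H3","H1","H2","H0","H2"]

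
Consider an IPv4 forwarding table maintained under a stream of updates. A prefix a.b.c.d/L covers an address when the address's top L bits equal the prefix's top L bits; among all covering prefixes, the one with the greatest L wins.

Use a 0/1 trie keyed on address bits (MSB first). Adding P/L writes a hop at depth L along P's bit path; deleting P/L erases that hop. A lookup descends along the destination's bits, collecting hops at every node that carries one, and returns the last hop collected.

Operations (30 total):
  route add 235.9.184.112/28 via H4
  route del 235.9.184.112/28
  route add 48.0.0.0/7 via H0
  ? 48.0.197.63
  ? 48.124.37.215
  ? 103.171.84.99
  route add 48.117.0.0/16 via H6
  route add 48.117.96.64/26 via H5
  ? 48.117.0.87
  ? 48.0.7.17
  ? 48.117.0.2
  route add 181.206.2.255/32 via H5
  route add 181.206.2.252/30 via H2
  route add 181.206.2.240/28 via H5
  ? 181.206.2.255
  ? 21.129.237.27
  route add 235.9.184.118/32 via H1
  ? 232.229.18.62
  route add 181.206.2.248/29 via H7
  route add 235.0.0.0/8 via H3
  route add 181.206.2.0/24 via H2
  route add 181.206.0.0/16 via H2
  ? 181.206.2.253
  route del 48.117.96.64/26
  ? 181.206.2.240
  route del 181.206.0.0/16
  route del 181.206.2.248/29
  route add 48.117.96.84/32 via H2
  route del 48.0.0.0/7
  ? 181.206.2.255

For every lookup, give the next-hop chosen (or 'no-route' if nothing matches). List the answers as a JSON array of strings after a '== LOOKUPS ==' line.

Trace:
  + 235.9.184.112/28 (H4) depth=28
  del 235.9.184.112/28 (clear depth 28)
  + 48.0.0.0/7 (H0) depth=7
  ? 48.0.197.63  path d0:-→d1:-→d2:-→d3:-→d4:-→d5:-→d6:-→d7:H0  best=H0
  ? 48.124.37.215  path d0:-→d1:-→d2:-→d3:-→d4:-→d5:-→d6:-→d7:H0  best=H0
  ? 103.171.84.99  path d0:-→d1:-  best=no-route
  + 48.117.0.0/16 (H6) depth=16
  + 48.117.96.64/26 (H5) depth=26
  ? 48.117.0.87  path d0:-→d1:-→d2:-→d3:-→d4:-→d5:-→d6:-→d7:H0→d8:-→d9:-→d10:-→d11:-→d12:-→d13:-→d14:-→d15:-→d16:H6→d17:-  best=H6
  ? 48.0.7.17  path d0:-→d1:-→d2:-→d3:-→d4:-→d5:-→d6:-→d7:H0→d8:-→d9:-  best=H0
  ? 48.117.0.2  path d0:-→d1:-→d2:-→d3:-→d4:-→d5:-→d6:-→d7:H0→d8:-→d9:-→d10:-→d11:-→d12:-→d13:-→d14:-→d15:-→d16:H6→d17:-  best=H6
  + 181.206.2.255/32 (H5) depth=32
  + 181.206.2.252/30 (H2) depth=30
  + 181.206.2.240/28 (H5) depth=28
  ? 181.206.2.255  path d0:-→d1:-→d2:-→d3:-→d4:-→d5:-→d6:-→d7:-→d8:-→d9:-→d10:-→d11:-→d12:-→d13:-→d14:-→d15:-→d16:-→d17:-→d18:-→d19:-→d20:-→d21:-→d22:-→d23:-→d24:-→d25:-→d26:-→d27:-→d28:H5→d29:-→d30:H2→d31:-→d32:H5  best=H5
  ? 21.129.237.27  path d0:-→d1:-→d2:-  best=no-route
  + 235.9.184.118/32 (H1) depth=32
  ? 232.229.18.62  path d0:-→d1:-→d2:-→d3:-→d4:-→d5:-→d6:-  best=no-route
  + 181.206.2.248/29 (H7) depth=29
  + 235.0.0.0/8 (H3) depth=8
  + 181.206.2.0/24 (H2) depth=24
  + 181.206.0.0/16 (H2) depth=16
  ? 181.206.2.253  path d0:-→d1:-→d2:-→d3:-→d4:-→d5:-→d6:-→d7:-→d8:-→d9:-→d10:-→d11:-→d12:-→d13:-→d14:-→d15:-→d16:H2→d17:-→d18:-→d19:-→d20:-→d21:-→d22:-→d23:-→d24:H2→d25:-→d26:-→d27:-→d28:H5→d29:H7→d30:H2  best=H2
  del 48.117.96.64/26 (clear depth 26)
  ? 181.206.2.240  path d0:-→d1:-→d2:-→d3:-→d4:-→d5:-→d6:-→d7:-→d8:-→d9:-→d10:-→d11:-→d12:-→d13:-→d14:-→d15:-→d16:H2→d17:-→d18:-→d19:-→d20:-→d21:-→d22:-→d23:-→d24:H2→d25:-→d26:-→d27:-→d28:H5  best=H5
  del 181.206.0.0/16 (clear depth 16)
  del 181.206.2.248/29 (clear depth 29)
  + 48.117.96.84/32 (H2) depth=32
  del 48.0.0.0/7 (clear depth 7)
  ? 181.206.2.255  path d0:-→d1:-→d2:-→d3:-→d4:-→d5:-→d6:-→d7:-→d8:-→d9:-→d10:-→d11:-→d12:-→d13:-→d14:-→d15:-→d16:-→d17:-→d18:-→d19:-→d20:-→d21:-→d22:-→d23:-→d24:H2→d25:-→d26:-→d27:-→d28:H5→d29:-→d30:H2→d31:-→d32:H5  best=H5

== LOOKUPS ==
["H0","H0","no-route","H6","H0","H6","H5","no-route","no-route","H2","H5","H5"]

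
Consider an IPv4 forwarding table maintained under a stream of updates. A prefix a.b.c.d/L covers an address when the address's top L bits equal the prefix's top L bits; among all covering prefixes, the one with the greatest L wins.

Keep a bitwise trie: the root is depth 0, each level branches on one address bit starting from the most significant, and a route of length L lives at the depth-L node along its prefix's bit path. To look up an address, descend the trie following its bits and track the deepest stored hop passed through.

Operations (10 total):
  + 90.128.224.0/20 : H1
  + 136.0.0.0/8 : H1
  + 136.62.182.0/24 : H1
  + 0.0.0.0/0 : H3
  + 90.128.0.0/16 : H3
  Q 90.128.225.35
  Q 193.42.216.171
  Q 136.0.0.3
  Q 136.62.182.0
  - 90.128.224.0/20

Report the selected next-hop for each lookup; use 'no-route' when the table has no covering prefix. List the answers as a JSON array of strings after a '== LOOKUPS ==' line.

Apply in order:
  + 90.128.224.0/20 (H1) depth=20
  + 136.0.0.0/8 (H1) depth=8
  + 136.62.182.0/24 (H1) depth=24
  + 0.0.0.0/0 (H3) depth=0
  + 90.128.0.0/16 (H3) depth=16
  lookup 90.128.225.35: bits 01011010100000001110 walk d0:H3→d1:-→d2:-→d3:-→d4:-→d5:-→d6:-→d7:-→d8:-→d9:-→d10:-→d11:-→d12:-→d13:-→d14:-→d15:-→d16:H3→d17:-→d18:-→d19:-→d20:H1 -> H1
  lookup 193.42.216.171: bits 1 walk d0:H3→d1:- -> H3
  lookup 136.0.0.3: bits 1000100000 walk d0:H3→d1:-→d2:-→d3:-→d4:-→d5:-→d6:-→d7:-→d8:H1→d9:-→d10:- -> H1
  lookup 136.62.182.0: bits 100010000011111010110110 walk d0:H3→d1:-→d2:-→d3:-→d4:-→d5:-→d6:-→d7:-→d8:H1→d9:-→d10:-→d11:-→d12:-→d13:-→d14:-→d15:-→d16:-→d17:-→d18:-→d19:-→d20:-→d21:-→d22:-→d23:-→d24:H1 -> H1
  - 90.128.224.0/20 clear@20

== LOOKUPS ==
["H1","H3","H1","H1"]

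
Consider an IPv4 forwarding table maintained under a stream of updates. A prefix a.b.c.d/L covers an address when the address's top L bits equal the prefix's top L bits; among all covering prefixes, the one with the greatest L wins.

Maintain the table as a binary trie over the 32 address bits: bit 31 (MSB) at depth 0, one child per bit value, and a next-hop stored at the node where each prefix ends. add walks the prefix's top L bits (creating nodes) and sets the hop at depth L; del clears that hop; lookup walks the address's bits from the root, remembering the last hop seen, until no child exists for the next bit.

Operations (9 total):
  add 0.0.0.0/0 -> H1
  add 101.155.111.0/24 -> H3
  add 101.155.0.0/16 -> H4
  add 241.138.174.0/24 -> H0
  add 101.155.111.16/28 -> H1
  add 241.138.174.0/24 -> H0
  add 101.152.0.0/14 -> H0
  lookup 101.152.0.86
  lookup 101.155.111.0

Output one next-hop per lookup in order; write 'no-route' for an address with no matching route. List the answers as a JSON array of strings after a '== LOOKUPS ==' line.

Process each operation:
  + 0.0.0.0/0 (H1) depth=0
  + 101.155.111.0/24 (H3) depth=24
  + 101.155.0.0/16 (H4) depth=16
  + 241.138.174.0/24 (H0) depth=24
  + 101.155.111.16/28 (H1) depth=28
  + 241.138.174.0/24 (H0) depth=24
  + 101.152.0.0/14 (H0) depth=14
  ? 101.152.0.86  path d0:H1→d1:-→d2:-→d3:-→d4:-→d5:-→d6:-→d7:-→d8:-→d9:-→d10:-→d11:-→d12:-→d13:-→d14:H0  best=H0
  ? 101.155.111.0  path d0:H1→d1:-→d2:-→d3:-→d4:-→d5:-→d6:-→d7:-→d8:-→d9:-→d10:-→d11:-→d12:-→d13:-→d14:H0→d15:-→d16:H4→d17:-→d18:-→d19:-→d20:-→d21:-→d22:-→d23:-→d24:H3→d25:-→d26:-→d27:-  best=H3

== LOOKUPS ==
["H0","H3"]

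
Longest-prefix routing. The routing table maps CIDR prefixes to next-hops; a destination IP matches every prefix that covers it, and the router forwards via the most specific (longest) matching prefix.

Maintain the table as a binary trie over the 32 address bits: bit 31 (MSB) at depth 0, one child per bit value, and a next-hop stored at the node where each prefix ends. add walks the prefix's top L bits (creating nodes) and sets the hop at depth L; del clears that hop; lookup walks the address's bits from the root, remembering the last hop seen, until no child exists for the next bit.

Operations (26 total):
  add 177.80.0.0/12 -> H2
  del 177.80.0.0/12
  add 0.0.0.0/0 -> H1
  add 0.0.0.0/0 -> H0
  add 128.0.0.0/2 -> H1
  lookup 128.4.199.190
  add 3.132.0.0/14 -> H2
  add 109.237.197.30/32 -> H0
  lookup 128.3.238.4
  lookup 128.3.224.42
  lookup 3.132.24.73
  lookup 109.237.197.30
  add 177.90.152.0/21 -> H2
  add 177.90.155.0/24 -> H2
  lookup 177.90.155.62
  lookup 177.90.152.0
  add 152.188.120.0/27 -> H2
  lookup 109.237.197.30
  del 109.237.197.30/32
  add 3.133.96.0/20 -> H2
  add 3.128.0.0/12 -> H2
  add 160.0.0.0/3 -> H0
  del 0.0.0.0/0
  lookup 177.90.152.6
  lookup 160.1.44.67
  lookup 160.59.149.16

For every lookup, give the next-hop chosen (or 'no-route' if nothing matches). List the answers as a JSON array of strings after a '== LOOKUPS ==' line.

Apply in order:
  + 177.80.0.0/12 (H2) depth=12
  del 177.80.0.0/12 (clear depth 12)
  + 0.0.0.0/0 (H1) depth=0
  + 0.0.0.0/0 (H0) depth=0
  + 128.0.0.0/2 (H1) depth=2
  Q 128.4.199.190: descend 10 ; hops seen [H0,H1] ; pick H1
  + 3.132.0.0/14 (H2) depth=14
  + 109.237.197.30/32 (H0) depth=32
  Q 128.3.238.4: descend 10 ; hops seen [H0,H1] ; pick H1
  Q 128.3.224.42: descend 10 ; hops seen [H0,H1] ; pick H1
  Q 3.132.24.73: descend 00000011100001 ; hops seen [H0,H2] ; pick H2
  Q 109.237.197.30: descend 01101101111011011100010100011110 ; hops seen [H0,H0] ; pick H0
  + 177.90.152.0/21 (H2) depth=21
  + 177.90.155.0/24 (H2) depth=24
  Q 177.90.155.62: descend 101100010101101010011011 ; hops seen [H0,H1,H2,H2] ; pick H2
  Q 177.90.152.0: descend 1011000101011010100110 ; hops seen [H0,H1,H2] ; pick H2
  + 152.188.120.0/27 (H2) depth=27
  Q 109.237.197.30: descend 01101101111011011100010100011110 ; hops seen [H0,H0] ; pick H0
  del 109.237.197.30/32 (clear depth 32)
  + 3.133.96.0/20 (H2) depth=20
  + 3.128.0.0/12 (H2) depth=12
  + 160.0.0.0/3 (H0) depth=3
  del 0.0.0.0/0 (clear depth 0)
  Q 177.90.152.6: descend 1011000101011010100110 ; hops seen [H1,H0,H2] ; pick H2
  Q 160.1.44.67: descend 101 ; hops seen [H1,H0] ; pick H0
  Q 160.59.149.16: descend 101 ; hops seen [H1,H0] ; pick H0

== LOOKUPS ==
["H1","H1","H1","H2","H0","H2","H2","H0","H2","H0","H0"]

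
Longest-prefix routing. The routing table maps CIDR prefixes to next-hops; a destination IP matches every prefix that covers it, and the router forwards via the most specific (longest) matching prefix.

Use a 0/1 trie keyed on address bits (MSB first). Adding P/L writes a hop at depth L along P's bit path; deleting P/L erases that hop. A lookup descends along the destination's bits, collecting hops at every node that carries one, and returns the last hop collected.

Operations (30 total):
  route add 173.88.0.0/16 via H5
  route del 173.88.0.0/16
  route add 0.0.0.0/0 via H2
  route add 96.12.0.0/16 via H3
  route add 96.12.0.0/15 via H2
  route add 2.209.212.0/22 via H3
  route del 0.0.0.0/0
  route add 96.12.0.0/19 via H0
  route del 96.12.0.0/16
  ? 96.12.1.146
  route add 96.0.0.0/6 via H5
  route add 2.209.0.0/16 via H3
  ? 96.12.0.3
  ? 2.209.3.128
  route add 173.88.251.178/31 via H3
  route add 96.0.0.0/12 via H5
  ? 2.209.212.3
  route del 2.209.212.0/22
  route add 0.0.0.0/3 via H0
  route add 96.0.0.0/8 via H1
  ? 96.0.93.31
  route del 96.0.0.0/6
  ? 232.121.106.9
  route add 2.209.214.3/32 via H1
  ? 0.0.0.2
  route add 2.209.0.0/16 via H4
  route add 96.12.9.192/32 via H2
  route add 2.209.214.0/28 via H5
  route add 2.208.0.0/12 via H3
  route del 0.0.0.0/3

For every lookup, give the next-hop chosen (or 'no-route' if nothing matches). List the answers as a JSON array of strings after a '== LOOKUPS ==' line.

Apply in order:
  add 173.88.0.0/16 -> H5 at depth 16
  del 173.88.0.0/16 (clear depth 16)
  add 0.0.0.0/0 -> H2 at depth 0
  add 96.12.0.0/16 -> H3 at depth 16
  add 96.12.0.0/15 -> H2 at depth 15
  add 2.209.212.0/22 -> H3 at depth 22
  del 0.0.0.0/0 (clear depth 0)
  add 96.12.0.0/19 -> H0 at depth 19
  del 96.12.0.0/16 (clear depth 16)
  Q 96.12.1.146: descend 0110000000001100000 ; hops seen [H2,H0] ; pick H0
  add 96.0.0.0/6 -> H5 at depth 6
  add 2.209.0.0/16 -> H3 at depth 16
  Q 96.12.0.3: descend 0110000000001100000 ; hops seen [H5,H2,H0] ; pick H0
  Q 2.209.3.128: descend 0000001011010001 ; hops seen [H3] ; pick H3
  add 173.88.251.178/31 -> H3 at depth 31
  add 96.0.0.0/12 -> H5 at depth 12
  Q 2.209.212.3: descend 0000001011010001110101 ; hops seen [H3,H3] ; pick H3
  del 2.209.212.0/22 (clear depth 22)
  add 0.0.0.0/3 -> H0 at depth 3
  add 96.0.0.0/8 -> H1 at depth 8
  Q 96.0.93.31: descend 011000000000 ; hops seen [H5,H1,H5] ; pick H5
  del 96.0.0.0/6 (clear depth 6)
  Q 232.121.106.9: descend 1 ; hops seen [∅] ; pick no-route
  add 2.209.214.3/32 -> H1 at depth 32
  Q 0.0.0.2: descend 000000 ; hops seen [H0] ; pick H0
  add 2.209.0.0/16 -> H4 at depth 16
  add 96.12.9.192/32 -> H2 at depth 32
  add 2.209.214.0/28 -> H5 at depth 28
  add 2.208.0.0/12 -> H3 at depth 12
  del 0.0.0.0/3 (clear depth 3)

== LOOKUPS ==
["H0","H0","H3","H3","H5","no-route","H0"]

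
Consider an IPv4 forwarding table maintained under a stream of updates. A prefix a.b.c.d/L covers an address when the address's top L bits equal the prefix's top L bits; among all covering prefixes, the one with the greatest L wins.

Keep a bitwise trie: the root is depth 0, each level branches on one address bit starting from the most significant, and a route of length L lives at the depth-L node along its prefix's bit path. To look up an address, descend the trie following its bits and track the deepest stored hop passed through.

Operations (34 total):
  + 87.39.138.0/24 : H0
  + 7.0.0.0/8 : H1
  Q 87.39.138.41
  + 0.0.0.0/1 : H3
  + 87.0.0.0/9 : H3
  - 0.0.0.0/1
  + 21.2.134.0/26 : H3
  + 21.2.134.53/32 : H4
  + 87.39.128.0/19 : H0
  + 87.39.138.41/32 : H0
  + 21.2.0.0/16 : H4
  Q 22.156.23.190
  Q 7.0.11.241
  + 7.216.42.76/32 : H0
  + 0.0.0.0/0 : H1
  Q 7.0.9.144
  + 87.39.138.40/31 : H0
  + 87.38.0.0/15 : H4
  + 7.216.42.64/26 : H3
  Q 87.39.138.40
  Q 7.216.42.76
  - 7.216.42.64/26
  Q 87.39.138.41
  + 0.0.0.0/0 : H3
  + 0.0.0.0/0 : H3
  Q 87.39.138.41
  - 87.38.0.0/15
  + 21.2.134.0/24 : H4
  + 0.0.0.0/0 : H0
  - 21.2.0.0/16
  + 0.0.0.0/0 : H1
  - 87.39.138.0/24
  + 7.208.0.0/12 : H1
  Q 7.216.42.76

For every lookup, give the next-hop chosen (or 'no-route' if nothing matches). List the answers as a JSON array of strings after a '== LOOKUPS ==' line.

Trace:
  + 87.39.138.0/24 (H0) depth=24
  + 7.0.0.0/8 (H1) depth=8
  ? 87.39.138.41  path d0:-→d1:-→d2:-→d3:-→d4:-→d5:-→d6:-→d7:-→d8:-→d9:-→d10:-→d11:-→d12:-→d13:-→d14:-→d15:-→d16:-→d17:-→d18:-→d19:-→d20:-→d21:-→d22:-→d23:-→d24:H0  best=H0
  + 0.0.0.0/1 (H3) depth=1
  + 87.0.0.0/9 (H3) depth=9
  - 0.0.0.0/1 clear@1
  + 21.2.134.0/26 (H3) depth=26
  + 21.2.134.53/32 (H4) depth=32
  + 87.39.128.0/19 (H0) depth=19
  + 87.39.138.41/32 (H0) depth=32
  + 21.2.0.0/16 (H4) depth=16
  ? 22.156.23.190  path d0:-→d1:-→d2:-→d3:-→d4:-→d5:-→d6:-  best=no-route
  ? 7.0.11.241  path d0:-→d1:-→d2:-→d3:-→d4:-→d5:-→d6:-→d7:-→d8:H1  best=H1
  + 7.216.42.76/32 (H0) depth=32
  + 0.0.0.0/0 (H1) depth=0
  ? 7.0.9.144  path d0:H1→d1:-→d2:-→d3:-→d4:-→d5:-→d6:-→d7:-→d8:H1  best=H1
  + 87.39.138.40/31 (H0) depth=31
  + 87.38.0.0/15 (H4) depth=15
  + 7.216.42.64/26 (H3) depth=26
  ? 87.39.138.40  path d0:H1→d1:-→d2:-→d3:-→d4:-→d5:-→d6:-→d7:-→d8:-→d9:H3→d10:-→d11:-→d12:-→d13:-→d14:-→d15:H4→d16:-→d17:-→d18:-→d19:H0→d20:-→d21:-→d22:-→d23:-→d24:H0→d25:-→d26:-→d27:-→d28:-→d29:-→d30:-→d31:H0  best=H0
  ? 7.216.42.76  path d0:H1→d1:-→d2:-→d3:-→d4:-→d5:-→d6:-→d7:-→d8:H1→d9:-→d10:-→d11:-→d12:-→d13:-→d14:-→d15:-→d16:-→d17:-→d18:-→d19:-→d20:-→d21:-→d22:-→d23:-→d24:-→d25:-→d26:H3→d27:-→d28:-→d29:-→d30:-→d31:-→d32:H0  best=H0
  - 7.216.42.64/26 clear@26
  ? 87.39.138.41  path d0:H1→d1:-→d2:-→d3:-→d4:-→d5:-→d6:-→d7:-→d8:-→d9:H3→d10:-→d11:-→d12:-→d13:-→d14:-→d15:H4→d16:-→d17:-→d18:-→d19:H0→d20:-→d21:-→d22:-→d23:-→d24:H0→d25:-→d26:-→d27:-→d28:-→d29:-→d30:-→d31:H0→d32:H0  best=H0
  + 0.0.0.0/0 (H3) depth=0
  + 0.0.0.0/0 (H3) depth=0
  ? 87.39.138.41  path d0:H3→d1:-→d2:-→d3:-→d4:-→d5:-→d6:-→d7:-→d8:-→d9:H3→d10:-→d11:-→d12:-→d13:-→d14:-→d15:H4→d16:-→d17:-→d18:-→d19:H0→d20:-→d21:-→d22:-→d23:-→d24:H0→d25:-→d26:-→d27:-→d28:-→d29:-→d30:-→d31:H0→d32:H0  best=H0
  - 87.38.0.0/15 clear@15
  + 21.2.134.0/24 (H4) depth=24
  + 0.0.0.0/0 (H0) depth=0
  - 21.2.0.0/16 clear@16
  + 0.0.0.0/0 (H1) depth=0
  - 87.39.138.0/24 clear@24
  + 7.208.0.0/12 (H1) depth=12
  ? 7.216.42.76  path d0:H1→d1:-→d2:-→d3:-→d4:-→d5:-→d6:-→d7:-→d8:H1→d9:-→d10:-→d11:-→d12:H1→d13:-→d14:-→d15:-→d16:-→d17:-→d18:-→d19:-→d20:-→d21:-→d22:-→d23:-→d24:-→d25:-→d26:-→d27:-→d28:-→d29:-→d30:-→d31:-→d32:H0  best=H0

== LOOKUPS ==
["H0","no-route","H1","H1","H0","H0","H0","H0","H0"]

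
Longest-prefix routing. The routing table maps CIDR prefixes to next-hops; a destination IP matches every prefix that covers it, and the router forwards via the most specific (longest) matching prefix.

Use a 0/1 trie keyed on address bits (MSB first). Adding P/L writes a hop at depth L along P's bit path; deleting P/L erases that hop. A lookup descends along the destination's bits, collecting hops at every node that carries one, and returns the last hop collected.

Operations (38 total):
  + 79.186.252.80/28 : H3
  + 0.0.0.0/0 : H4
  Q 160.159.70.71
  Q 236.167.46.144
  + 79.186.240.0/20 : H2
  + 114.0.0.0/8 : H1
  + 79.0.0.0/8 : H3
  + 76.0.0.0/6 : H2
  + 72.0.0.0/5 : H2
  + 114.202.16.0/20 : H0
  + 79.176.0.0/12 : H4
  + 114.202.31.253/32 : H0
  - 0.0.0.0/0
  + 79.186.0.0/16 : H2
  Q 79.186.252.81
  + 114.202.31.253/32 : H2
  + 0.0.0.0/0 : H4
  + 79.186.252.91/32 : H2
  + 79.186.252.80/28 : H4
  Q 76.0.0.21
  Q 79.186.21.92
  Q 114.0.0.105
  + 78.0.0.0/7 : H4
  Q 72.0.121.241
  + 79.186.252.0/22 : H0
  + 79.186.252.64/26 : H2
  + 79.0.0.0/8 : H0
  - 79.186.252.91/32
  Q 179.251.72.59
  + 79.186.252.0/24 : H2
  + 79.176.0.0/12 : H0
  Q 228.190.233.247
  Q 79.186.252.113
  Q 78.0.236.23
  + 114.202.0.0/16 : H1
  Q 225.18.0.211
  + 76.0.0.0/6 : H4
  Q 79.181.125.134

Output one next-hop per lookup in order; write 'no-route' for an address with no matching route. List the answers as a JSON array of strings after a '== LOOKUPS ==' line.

Apply in order:
  add 79.186.252.80/28 -> H3 at depth 28
  add 0.0.0.0/0 -> H4 at depth 0
  lookup 160.159.70.71: bits ε walk d0:H4 -> H4
  lookup 236.167.46.144: bits ε walk d0:H4 -> H4
  add 79.186.240.0/20 -> H2 at depth 20
  add 114.0.0.0/8 -> H1 at depth 8
  add 79.0.0.0/8 -> H3 at depth 8
  add 76.0.0.0/6 -> H2 at depth 6
  add 72.0.0.0/5 -> H2 at depth 5
  add 114.202.16.0/20 -> H0 at depth 20
  add 79.176.0.0/12 -> H4 at depth 12
  add 114.202.31.253/32 -> H0 at depth 32
  - 0.0.0.0/0 clear@0
  add 79.186.0.0/16 -> H2 at depth 16
  lookup 79.186.252.81: bits 0100111110111010111111000101 walk d0:-→d1:-→d2:-→d3:-→d4:-→d5:H2→d6:H2→d7:-→d8:H3→d9:-→d10:-→d11:-→d12:H4→d13:-→d14:-→d15:-→d16:H2→d17:-→d18:-→d19:-→d20:H2→d21:-→d22:-→d23:-→d24:-→d25:-→d26:-→d27:-→d28:H3 -> H3
  add 114.202.31.253/32 -> H2 at depth 32
  add 0.0.0.0/0 -> H4 at depth 0
  add 79.186.252.91/32 -> H2 at depth 32
  add 79.186.252.80/28 -> H4 at depth 28
  lookup 76.0.0.21: bits 010011 walk d0:H4→d1:-→d2:-→d3:-→d4:-→d5:H2→d6:H2 -> H2
  lookup 79.186.21.92: bits 0100111110111010 walk d0:H4→d1:-→d2:-→d3:-→d4:-→d5:H2→d6:H2→d7:-→d8:H3→d9:-→d10:-→d11:-→d12:H4→d13:-→d14:-→d15:-→d16:H2 -> H2
  lookup 114.0.0.105: bits 01110010 walk d0:H4→d1:-→d2:-→d3:-→d4:-→d5:-→d6:-→d7:-→d8:H1 -> H1
  add 78.0.0.0/7 -> H4 at depth 7
  lookup 72.0.121.241: bits 01001 walk d0:H4→d1:-→d2:-→d3:-→d4:-→d5:H2 -> H2
  add 79.186.252.0/22 -> H0 at depth 22
  add 79.186.252.64/26 -> H2 at depth 26
  add 79.0.0.0/8 -> H0 at depth 8
  - 79.186.252.91/32 clear@32
  lookup 179.251.72.59: bits ε walk d0:H4 -> H4
  add 79.186.252.0/24 -> H2 at depth 24
  add 79.176.0.0/12 -> H0 at depth 12
  lookup 228.190.233.247: bits ε walk d0:H4 -> H4
  lookup 79.186.252.113: bits 01001111101110101111110001 walk d0:H4→d1:-→d2:-→d3:-→d4:-→d5:H2→d6:H2→d7:H4→d8:H0→d9:-→d10:-→d11:-→d12:H0→d13:-→d14:-→d15:-→d16:H2→d17:-→d18:-→d19:-→d20:H2→d21:-→d22:H0→d23:-→d24:H2→d25:-→d26:H2 -> H2
  lookup 78.0.236.23: bits 0100111 walk d0:H4→d1:-→d2:-→d3:-→d4:-→d5:H2→d6:H2→d7:H4 -> H4
  add 114.202.0.0/16 -> H1 at depth 16
  lookup 225.18.0.211: bits ε walk d0:H4 -> H4
  add 76.0.0.0/6 -> H4 at depth 6
  lookup 79.181.125.134: bits 010011111011 walk d0:H4→d1:-→d2:-→d3:-→d4:-→d5:H2→d6:H4→d7:H4→d8:H0→d9:-→d10:-→d11:-→d12:H0 -> H0

== LOOKUPS ==
["H4","H4","H3","H2","H2","H1","H2","H4","H4","H2","H4","H4","H0"]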